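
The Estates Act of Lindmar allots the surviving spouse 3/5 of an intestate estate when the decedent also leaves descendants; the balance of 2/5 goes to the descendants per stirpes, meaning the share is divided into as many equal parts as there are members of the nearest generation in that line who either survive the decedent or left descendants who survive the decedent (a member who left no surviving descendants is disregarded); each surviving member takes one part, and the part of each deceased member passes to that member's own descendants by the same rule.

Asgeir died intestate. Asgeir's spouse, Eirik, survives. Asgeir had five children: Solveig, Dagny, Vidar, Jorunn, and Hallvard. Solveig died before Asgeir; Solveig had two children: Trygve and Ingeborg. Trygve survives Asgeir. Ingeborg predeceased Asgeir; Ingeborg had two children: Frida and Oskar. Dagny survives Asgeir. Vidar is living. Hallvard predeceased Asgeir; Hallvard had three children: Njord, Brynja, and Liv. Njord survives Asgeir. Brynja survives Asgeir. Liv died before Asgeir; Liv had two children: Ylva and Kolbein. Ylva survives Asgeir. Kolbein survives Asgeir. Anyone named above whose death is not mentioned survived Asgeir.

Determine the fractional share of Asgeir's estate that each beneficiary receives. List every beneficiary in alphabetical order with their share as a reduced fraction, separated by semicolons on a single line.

Brynja 2/75; Dagny 2/25; Eirik 3/5; Frida 1/50; Jorunn 2/25; Kolbein 1/75; Njord 2/75; Oskar 1/50; Trygve 1/25; Vidar 2/25; Ylva 1/75

Eirik, as surviving spouse, takes 3/5.
The remaining 2/5 passes to Asgeir's descendants per stirpes.
The 2/5 is divided into 5 equal shares of 2/25 among Solveig, Dagny, Vidar, Jorunn, Hallvard.
Solveig predeceased; the 2/25 allotted to Solveig's branch passes to Solveig's issue by representation.
The 2/25 is divided into 2 equal shares of 1/25 among Trygve, Ingeborg.
Trygve is living and takes 1/25.
Ingeborg predeceased; the 1/25 allotted to Ingeborg's branch passes to Ingeborg's issue by representation.
The 1/25 is divided into 2 equal shares of 1/50 among Frida, Oskar.
Frida is living and takes 1/50.
Oskar is living and takes 1/50.
Dagny is living and takes 2/25.
Vidar is living and takes 2/25.
Jorunn is living and takes 2/25.
Hallvard predeceased; the 2/25 allotted to Hallvard's branch passes to Hallvard's issue by representation.
The 2/25 is divided into 3 equal shares of 2/75 among Njord, Brynja, Liv.
Njord is living and takes 2/75.
Brynja is living and takes 2/75.
Liv predeceased; the 2/75 allotted to Liv's branch passes to Liv's issue by representation.
The 2/75 is divided into 2 equal shares of 1/75 among Ylva, Kolbein.
Ylva is living and takes 1/75.
Kolbein is living and takes 1/75.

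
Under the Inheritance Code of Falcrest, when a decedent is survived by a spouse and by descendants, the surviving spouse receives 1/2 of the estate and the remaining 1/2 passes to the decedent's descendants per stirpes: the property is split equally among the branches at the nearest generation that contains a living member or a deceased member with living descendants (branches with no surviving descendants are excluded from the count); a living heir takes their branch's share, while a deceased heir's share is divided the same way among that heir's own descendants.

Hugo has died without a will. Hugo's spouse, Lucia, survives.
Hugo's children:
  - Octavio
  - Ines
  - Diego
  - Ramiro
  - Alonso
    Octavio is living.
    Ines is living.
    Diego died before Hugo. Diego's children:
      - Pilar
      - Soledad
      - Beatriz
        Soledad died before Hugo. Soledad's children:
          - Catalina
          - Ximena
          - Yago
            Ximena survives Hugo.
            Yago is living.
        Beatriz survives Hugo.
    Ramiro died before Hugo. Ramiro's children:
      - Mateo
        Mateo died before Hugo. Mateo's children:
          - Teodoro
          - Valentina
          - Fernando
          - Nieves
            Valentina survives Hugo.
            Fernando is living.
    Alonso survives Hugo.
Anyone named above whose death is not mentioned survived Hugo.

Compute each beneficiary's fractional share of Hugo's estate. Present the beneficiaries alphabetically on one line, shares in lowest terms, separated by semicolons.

Lucia, as surviving spouse, takes 1/2.
The remaining 1/2 passes to Hugo's descendants per stirpes.
The 1/2 is divided into 5 equal shares of 1/10 among Octavio, Ines, Diego, Ramiro, Alonso.
Octavio is living and takes 1/10.
Ines is living and takes 1/10.
Diego predeceased; the 1/10 allotted to Diego's branch passes to Diego's issue by representation.
The 1/10 is divided into 3 equal shares of 1/30 among Pilar, Soledad, Beatriz.
Pilar is living and takes 1/30.
Soledad predeceased; the 1/30 allotted to Soledad's branch passes to Soledad's issue by representation.
The 1/30 is divided into 3 equal shares of 1/90 among Catalina, Ximena, Yago.
Catalina is living and takes 1/90.
Ximena is living and takes 1/90.
Yago is living and takes 1/90.
Beatriz is living and takes 1/30.
Ramiro predeceased; the 1/10 allotted to Ramiro's branch passes to Ramiro's issue by representation.
Mateo's line is the sole branch at this level, so the full 1/10 passes to Mateo's issue by representation.
The 1/10 is divided into 4 equal shares of 1/40 among Teodoro, Valentina, Fernando, Nieves.
Teodoro is living and takes 1/40.
Valentina is living and takes 1/40.
Fernando is living and takes 1/40.
Nieves is living and takes 1/40.
Alonso is living and takes 1/10.

Alonso 1/10; Beatriz 1/30; Catalina 1/90; Fernando 1/40; Ines 1/10; Lucia 1/2; Nieves 1/40; Octavio 1/10; Pilar 1/30; Teodoro 1/40; Valentina 1/40; Ximena 1/90; Yago 1/90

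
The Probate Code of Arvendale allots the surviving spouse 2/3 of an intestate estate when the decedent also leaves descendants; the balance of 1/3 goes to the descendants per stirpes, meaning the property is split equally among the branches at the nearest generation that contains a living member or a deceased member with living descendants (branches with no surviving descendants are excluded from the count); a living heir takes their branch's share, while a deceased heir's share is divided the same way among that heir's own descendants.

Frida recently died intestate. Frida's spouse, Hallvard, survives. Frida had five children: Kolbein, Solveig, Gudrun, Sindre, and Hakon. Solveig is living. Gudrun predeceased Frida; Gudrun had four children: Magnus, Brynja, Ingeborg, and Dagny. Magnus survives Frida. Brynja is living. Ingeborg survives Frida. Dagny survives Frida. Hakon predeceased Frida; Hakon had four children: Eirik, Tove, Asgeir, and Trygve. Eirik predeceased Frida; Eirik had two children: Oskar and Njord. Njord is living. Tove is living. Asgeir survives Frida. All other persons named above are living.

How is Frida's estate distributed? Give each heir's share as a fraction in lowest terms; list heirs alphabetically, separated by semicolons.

Hallvard, as surviving spouse, takes 2/3.
The remaining 1/3 passes to Frida's descendants per stirpes.
The 1/3 is divided into 5 equal shares of 1/15 among Kolbein, Solveig, Gudrun, Sindre, Hakon.
Kolbein is living and takes 1/15.
Solveig is living and takes 1/15.
Gudrun predeceased; the 1/15 allotted to Gudrun's branch passes to Gudrun's issue by representation.
The 1/15 is divided into 4 equal shares of 1/60 among Magnus, Brynja, Ingeborg, Dagny.
Magnus is living and takes 1/60.
Brynja is living and takes 1/60.
Ingeborg is living and takes 1/60.
Dagny is living and takes 1/60.
Sindre is living and takes 1/15.
Hakon predeceased; the 1/15 allotted to Hakon's branch passes to Hakon's issue by representation.
The 1/15 is divided into 4 equal shares of 1/60 among Eirik, Tove, Asgeir, Trygve.
Eirik predeceased; the 1/60 allotted to Eirik's branch passes to Eirik's issue by representation.
The 1/60 is divided into 2 equal shares of 1/120 among Oskar, Njord.
Oskar is living and takes 1/120.
Njord is living and takes 1/120.
Tove is living and takes 1/60.
Asgeir is living and takes 1/60.
Trygve is living and takes 1/60.

Asgeir 1/60; Brynja 1/60; Dagny 1/60; Hallvard 2/3; Ingeborg 1/60; Kolbein 1/15; Magnus 1/60; Njord 1/120; Oskar 1/120; Sindre 1/15; Solveig 1/15; Tove 1/60; Trygve 1/60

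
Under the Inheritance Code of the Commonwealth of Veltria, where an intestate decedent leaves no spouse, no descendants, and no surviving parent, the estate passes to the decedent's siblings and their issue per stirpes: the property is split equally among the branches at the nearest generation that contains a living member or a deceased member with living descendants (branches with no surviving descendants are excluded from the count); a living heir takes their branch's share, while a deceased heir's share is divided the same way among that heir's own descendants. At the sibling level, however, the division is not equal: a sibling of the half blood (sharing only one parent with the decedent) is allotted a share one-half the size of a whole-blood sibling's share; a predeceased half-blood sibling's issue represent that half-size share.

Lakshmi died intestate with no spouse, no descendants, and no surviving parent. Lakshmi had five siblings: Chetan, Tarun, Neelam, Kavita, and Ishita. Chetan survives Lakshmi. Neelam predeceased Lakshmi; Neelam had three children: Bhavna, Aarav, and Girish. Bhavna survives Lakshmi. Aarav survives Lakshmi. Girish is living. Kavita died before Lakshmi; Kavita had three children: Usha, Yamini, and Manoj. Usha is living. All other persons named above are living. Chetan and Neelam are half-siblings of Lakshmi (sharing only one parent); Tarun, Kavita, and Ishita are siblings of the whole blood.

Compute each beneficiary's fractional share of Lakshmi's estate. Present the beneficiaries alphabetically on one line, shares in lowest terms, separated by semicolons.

Aarav 1/24; Bhavna 1/24; Chetan 1/8; Girish 1/24; Ishita 1/4; Manoj 1/12; Tarun 1/4; Usha 1/12; Yamini 1/12

No spouse, descendants, or parent survives, so the estate passes to Lakshmi's siblings per stirpes.
Half-blood siblings count for one-half the weight of whole-blood siblings at the initial division.
Dividing 1 in proportion to weights (total weight 4): Chetan (weight 1/2) → 1/8; Tarun (weight 1) → 1/4; Neelam (weight 1/2) → 1/8; Kavita (weight 1) → 1/4; Ishita (weight 1) → 1/4.
Chetan is living and takes 1/8.
Tarun is living and takes 1/4.
Neelam predeceased; the 1/8 allotted to Neelam's branch passes to Neelam's issue by representation.
The 1/8 is divided into 3 equal shares of 1/24 among Bhavna, Aarav, Girish.
Bhavna is living and takes 1/24.
Aarav is living and takes 1/24.
Girish is living and takes 1/24.
Kavita predeceased; the 1/4 allotted to Kavita's branch passes to Kavita's issue by representation.
The 1/4 is divided into 3 equal shares of 1/12 among Usha, Yamini, Manoj.
Usha is living and takes 1/12.
Yamini is living and takes 1/12.
Manoj is living and takes 1/12.
Ishita is living and takes 1/4.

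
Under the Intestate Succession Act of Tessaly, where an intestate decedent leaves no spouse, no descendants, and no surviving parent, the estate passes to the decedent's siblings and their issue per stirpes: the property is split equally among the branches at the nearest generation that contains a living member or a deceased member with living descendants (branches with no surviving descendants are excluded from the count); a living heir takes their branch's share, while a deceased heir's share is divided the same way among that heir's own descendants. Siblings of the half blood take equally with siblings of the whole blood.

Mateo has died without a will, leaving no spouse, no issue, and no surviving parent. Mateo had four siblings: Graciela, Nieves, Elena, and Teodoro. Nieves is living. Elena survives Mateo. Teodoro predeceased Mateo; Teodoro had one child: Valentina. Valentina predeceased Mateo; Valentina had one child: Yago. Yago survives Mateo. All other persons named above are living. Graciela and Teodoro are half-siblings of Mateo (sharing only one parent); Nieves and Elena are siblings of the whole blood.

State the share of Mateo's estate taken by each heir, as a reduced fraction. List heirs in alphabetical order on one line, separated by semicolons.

Elena 1/4; Graciela 1/4; Nieves 1/4; Yago 1/4

No spouse, descendants, or parent survives, so the estate passes to Mateo's siblings per stirpes.
Half-blood and whole-blood siblings take equally under the stated rule.
The estate is divided into 4 equal shares of 1/4 among Graciela, Nieves, Elena, Teodoro.
Graciela is living and takes 1/4.
Nieves is living and takes 1/4.
Elena is living and takes 1/4.
Teodoro predeceased; the 1/4 allotted to Teodoro's branch passes to Teodoro's issue by representation.
Valentina's line is the sole branch at this level, so the full 1/4 passes to Valentina's issue by representation.
Yago is the sole taker at this level and receives the full 1/4.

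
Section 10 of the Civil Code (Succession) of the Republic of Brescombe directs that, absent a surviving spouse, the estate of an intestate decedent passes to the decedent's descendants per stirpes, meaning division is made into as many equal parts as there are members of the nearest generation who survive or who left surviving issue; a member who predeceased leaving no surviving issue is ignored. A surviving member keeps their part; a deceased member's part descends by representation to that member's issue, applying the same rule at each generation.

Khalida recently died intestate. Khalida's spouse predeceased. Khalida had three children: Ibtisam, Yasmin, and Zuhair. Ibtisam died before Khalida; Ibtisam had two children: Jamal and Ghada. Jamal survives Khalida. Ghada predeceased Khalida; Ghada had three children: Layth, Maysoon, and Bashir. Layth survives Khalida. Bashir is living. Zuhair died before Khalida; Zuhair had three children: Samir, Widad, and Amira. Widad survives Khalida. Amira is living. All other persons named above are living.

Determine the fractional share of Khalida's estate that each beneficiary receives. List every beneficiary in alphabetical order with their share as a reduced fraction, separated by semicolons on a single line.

There is no surviving spouse, so the entire estate passes to Khalida's descendants per stirpes.
The estate is divided into 3 equal shares of 1/3 among Ibtisam, Yasmin, Zuhair.
Ibtisam predeceased; the 1/3 allotted to Ibtisam's branch passes to Ibtisam's issue by representation.
The 1/3 is divided into 2 equal shares of 1/6 among Jamal, Ghada.
Jamal is living and takes 1/6.
Ghada predeceased; the 1/6 allotted to Ghada's branch passes to Ghada's issue by representation.
The 1/6 is divided into 3 equal shares of 1/18 among Layth, Maysoon, Bashir.
Layth is living and takes 1/18.
Maysoon is living and takes 1/18.
Bashir is living and takes 1/18.
Yasmin is living and takes 1/3.
Zuhair predeceased; the 1/3 allotted to Zuhair's branch passes to Zuhair's issue by representation.
The 1/3 is divided into 3 equal shares of 1/9 among Samir, Widad, Amira.
Samir is living and takes 1/9.
Widad is living and takes 1/9.
Amira is living and takes 1/9.

Amira 1/9; Bashir 1/18; Jamal 1/6; Layth 1/18; Maysoon 1/18; Samir 1/9; Widad 1/9; Yasmin 1/3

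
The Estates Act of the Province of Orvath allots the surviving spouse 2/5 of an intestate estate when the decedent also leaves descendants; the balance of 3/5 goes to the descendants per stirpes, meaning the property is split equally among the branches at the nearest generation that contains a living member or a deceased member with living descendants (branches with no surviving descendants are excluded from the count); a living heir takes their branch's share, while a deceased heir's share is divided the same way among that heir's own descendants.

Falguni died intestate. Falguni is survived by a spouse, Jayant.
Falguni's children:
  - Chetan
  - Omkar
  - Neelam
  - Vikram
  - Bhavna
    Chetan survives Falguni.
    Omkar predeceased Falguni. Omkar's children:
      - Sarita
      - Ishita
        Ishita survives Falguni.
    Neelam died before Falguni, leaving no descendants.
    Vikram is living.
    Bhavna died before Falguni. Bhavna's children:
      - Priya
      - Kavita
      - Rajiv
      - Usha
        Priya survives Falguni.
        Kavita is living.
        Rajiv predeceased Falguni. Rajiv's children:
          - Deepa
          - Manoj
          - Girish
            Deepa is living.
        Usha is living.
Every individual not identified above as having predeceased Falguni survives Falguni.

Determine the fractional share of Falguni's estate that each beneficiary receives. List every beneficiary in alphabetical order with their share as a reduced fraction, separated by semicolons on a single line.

Chetan 3/20; Deepa 1/80; Girish 1/80; Ishita 3/40; Jayant 2/5; Kavita 3/80; Manoj 1/80; Priya 3/80; Sarita 3/40; Usha 3/80; Vikram 3/20

Jayant, as surviving spouse, takes 2/5.
The remaining 3/5 passes to Falguni's descendants per stirpes.
Neelam left no surviving issue, so that branch lapses and is disregarded.
The 3/5 is divided into 4 equal shares of 3/20 among Chetan, Omkar, Vikram, Bhavna.
Chetan is living and takes 3/20.
Omkar predeceased; the 3/20 allotted to Omkar's branch passes to Omkar's issue by representation.
The 3/20 is divided into 2 equal shares of 3/40 among Sarita, Ishita.
Sarita is living and takes 3/40.
Ishita is living and takes 3/40.
Vikram is living and takes 3/20.
Bhavna predeceased; the 3/20 allotted to Bhavna's branch passes to Bhavna's issue by representation.
The 3/20 is divided into 4 equal shares of 3/80 among Priya, Kavita, Rajiv, Usha.
Priya is living and takes 3/80.
Kavita is living and takes 3/80.
Rajiv predeceased; the 3/80 allotted to Rajiv's branch passes to Rajiv's issue by representation.
The 3/80 is divided into 3 equal shares of 1/80 among Deepa, Manoj, Girish.
Deepa is living and takes 1/80.
Manoj is living and takes 1/80.
Girish is living and takes 1/80.
Usha is living and takes 3/80.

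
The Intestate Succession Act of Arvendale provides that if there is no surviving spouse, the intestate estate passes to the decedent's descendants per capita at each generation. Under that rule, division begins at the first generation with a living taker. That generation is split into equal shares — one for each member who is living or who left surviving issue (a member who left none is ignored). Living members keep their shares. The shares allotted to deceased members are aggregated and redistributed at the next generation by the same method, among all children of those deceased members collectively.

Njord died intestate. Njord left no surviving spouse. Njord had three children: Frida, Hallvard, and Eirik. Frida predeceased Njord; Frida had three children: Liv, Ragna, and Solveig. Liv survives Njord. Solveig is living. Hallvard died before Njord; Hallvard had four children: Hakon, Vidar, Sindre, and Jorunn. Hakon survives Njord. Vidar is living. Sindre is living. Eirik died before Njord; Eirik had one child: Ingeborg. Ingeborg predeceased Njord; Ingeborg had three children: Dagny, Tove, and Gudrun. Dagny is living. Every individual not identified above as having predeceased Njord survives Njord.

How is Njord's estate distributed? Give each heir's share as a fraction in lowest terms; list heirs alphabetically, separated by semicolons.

Dagny 1/24; Gudrun 1/24; Hakon 1/8; Jorunn 1/8; Liv 1/8; Ragna 1/8; Sindre 1/8; Solveig 1/8; Tove 1/24; Vidar 1/8

There is no surviving spouse, so the entire estate passes to Njord's descendants per capita at each generation.
No one at generation 1 (Frida, Hallvard, Eirik) is living; moving to the next generation.
At generation 2 (Liv, Ragna, Solveig, Hakon, Vidar, Sindre, Jorunn, Ingeborg) there are 8 shares of (1)/8 = 1/8 each.
Living: Liv, Ragna, Solveig, Hakon, Vidar, Sindre, and Jorunn — each takes 1/8.
Deceased: Ingeborg. That 1/8 share is carried to generation 3.
At generation 3 (Dagny, Tove, Gudrun) there are 3 shares of (1/8)/3 = 1/24 each.
Living: Dagny, Tove, and Gudrun — each takes 1/24.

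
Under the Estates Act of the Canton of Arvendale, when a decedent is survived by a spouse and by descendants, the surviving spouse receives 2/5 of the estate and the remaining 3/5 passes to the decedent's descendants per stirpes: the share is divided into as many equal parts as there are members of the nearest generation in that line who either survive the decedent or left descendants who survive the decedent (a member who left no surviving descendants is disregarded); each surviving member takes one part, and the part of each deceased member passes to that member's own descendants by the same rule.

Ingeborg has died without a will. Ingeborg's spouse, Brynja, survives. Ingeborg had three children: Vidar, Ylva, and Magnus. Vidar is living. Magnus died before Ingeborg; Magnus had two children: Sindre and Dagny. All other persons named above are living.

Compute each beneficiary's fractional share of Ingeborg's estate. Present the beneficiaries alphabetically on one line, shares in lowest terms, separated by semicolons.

Brynja 2/5; Dagny 1/10; Sindre 1/10; Vidar 1/5; Ylva 1/5

Brynja, as surviving spouse, takes 2/5.
The remaining 3/5 passes to Ingeborg's descendants per stirpes.
The 3/5 is divided into 3 equal shares of 1/5 among Vidar, Ylva, Magnus.
Vidar is living and takes 1/5.
Ylva is living and takes 1/5.
Magnus predeceased; the 1/5 allotted to Magnus's branch passes to Magnus's issue by representation.
The 1/5 is divided into 2 equal shares of 1/10 among Sindre, Dagny.
Sindre is living and takes 1/10.
Dagny is living and takes 1/10.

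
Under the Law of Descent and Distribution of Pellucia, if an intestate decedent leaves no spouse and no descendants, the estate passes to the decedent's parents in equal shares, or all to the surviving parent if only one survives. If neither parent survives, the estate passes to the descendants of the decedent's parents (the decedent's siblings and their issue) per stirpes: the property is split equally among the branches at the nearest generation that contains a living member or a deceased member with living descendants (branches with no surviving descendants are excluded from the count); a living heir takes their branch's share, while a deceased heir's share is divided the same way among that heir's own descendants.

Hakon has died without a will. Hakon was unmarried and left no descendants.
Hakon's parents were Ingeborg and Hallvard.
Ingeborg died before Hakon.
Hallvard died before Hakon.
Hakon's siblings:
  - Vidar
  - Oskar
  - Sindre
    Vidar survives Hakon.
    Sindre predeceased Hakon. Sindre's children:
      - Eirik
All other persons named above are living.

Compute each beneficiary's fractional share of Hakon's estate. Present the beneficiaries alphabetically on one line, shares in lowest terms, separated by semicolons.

Neither parent survives and there are no descendants, so the estate passes to Hakon's siblings and their issue per stirpes.
The estate is divided into 3 equal shares of 1/3 among Vidar, Oskar, Sindre.
Vidar is living and takes 1/3.
Oskar is living and takes 1/3.
Sindre predeceased; the 1/3 allotted to Sindre's branch passes to Sindre's issue by representation.
Eirik is the sole taker at this level and receives the full 1/3.

Eirik 1/3; Oskar 1/3; Vidar 1/3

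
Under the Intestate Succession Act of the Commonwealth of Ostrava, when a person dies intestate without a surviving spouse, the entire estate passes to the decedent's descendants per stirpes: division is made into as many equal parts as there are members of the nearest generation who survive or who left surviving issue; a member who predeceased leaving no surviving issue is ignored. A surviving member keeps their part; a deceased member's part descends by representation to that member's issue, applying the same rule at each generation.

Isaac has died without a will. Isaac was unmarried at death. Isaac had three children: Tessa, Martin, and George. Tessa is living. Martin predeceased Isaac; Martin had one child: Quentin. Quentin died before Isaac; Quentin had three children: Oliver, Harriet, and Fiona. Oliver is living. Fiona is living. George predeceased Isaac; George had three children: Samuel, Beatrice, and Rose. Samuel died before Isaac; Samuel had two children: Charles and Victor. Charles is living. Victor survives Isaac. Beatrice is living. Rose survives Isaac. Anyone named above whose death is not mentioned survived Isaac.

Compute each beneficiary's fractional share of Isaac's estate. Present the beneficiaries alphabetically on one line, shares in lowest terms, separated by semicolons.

There is no surviving spouse, so the entire estate passes to Isaac's descendants per stirpes.
The estate is divided into 3 equal shares of 1/3 among Tessa, Martin, George.
Tessa is living and takes 1/3.
Martin predeceased; the 1/3 allotted to Martin's branch passes to Martin's issue by representation.
Quentin's line is the sole branch at this level, so the full 1/3 passes to Quentin's issue by representation.
The 1/3 is divided into 3 equal shares of 1/9 among Oliver, Harriet, Fiona.
Oliver is living and takes 1/9.
Harriet is living and takes 1/9.
Fiona is living and takes 1/9.
George predeceased; the 1/3 allotted to George's branch passes to George's issue by representation.
The 1/3 is divided into 3 equal shares of 1/9 among Samuel, Beatrice, Rose.
Samuel predeceased; the 1/9 allotted to Samuel's branch passes to Samuel's issue by representation.
The 1/9 is divided into 2 equal shares of 1/18 among Charles, Victor.
Charles is living and takes 1/18.
Victor is living and takes 1/18.
Beatrice is living and takes 1/9.
Rose is living and takes 1/9.

Beatrice 1/9; Charles 1/18; Fiona 1/9; Harriet 1/9; Oliver 1/9; Rose 1/9; Tessa 1/3; Victor 1/18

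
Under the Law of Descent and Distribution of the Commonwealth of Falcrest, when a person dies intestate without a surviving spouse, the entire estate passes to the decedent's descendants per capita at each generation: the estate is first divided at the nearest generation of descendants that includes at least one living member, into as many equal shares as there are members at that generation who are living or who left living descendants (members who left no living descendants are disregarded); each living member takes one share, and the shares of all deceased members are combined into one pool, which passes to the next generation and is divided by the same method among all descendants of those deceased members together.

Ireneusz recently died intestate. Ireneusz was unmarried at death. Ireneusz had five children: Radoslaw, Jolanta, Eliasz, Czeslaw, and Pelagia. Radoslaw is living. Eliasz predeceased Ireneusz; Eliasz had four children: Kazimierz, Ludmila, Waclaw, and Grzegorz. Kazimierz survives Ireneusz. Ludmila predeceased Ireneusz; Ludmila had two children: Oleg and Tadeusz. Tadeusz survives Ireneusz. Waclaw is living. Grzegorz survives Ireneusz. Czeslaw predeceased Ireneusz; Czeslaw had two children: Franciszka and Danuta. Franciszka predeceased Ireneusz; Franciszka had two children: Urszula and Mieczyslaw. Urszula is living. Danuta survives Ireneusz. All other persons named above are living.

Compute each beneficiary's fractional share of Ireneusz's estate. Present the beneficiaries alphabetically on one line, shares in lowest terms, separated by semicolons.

Danuta 1/15; Grzegorz 1/15; Jolanta 1/5; Kazimierz 1/15; Mieczyslaw 1/30; Oleg 1/30; Pelagia 1/5; Radoslaw 1/5; Tadeusz 1/30; Urszula 1/30; Waclaw 1/15

There is no surviving spouse, so the entire estate passes to Ireneusz's descendants per capita at each generation.
At generation 1 (Radoslaw, Jolanta, Eliasz, Czeslaw, Pelagia) there are 5 shares of (1)/5 = 1/5 each.
Living: Radoslaw, Jolanta, and Pelagia — each takes 1/5.
Deceased: Eliasz and Czeslaw. Their combined 2/5 is pooled and carried to generation 2.
At generation 2 (Kazimierz, Ludmila, Waclaw, Grzegorz, Franciszka, Danuta) there are 6 shares of (2/5)/6 = 1/15 each.
Living: Kazimierz, Waclaw, Grzegorz, and Danuta — each takes 1/15.
Deceased: Ludmila and Franciszka. Their combined 2/15 is pooled and carried to generation 3.
At generation 3 (Oleg, Tadeusz, Urszula, Mieczyslaw) there are 4 shares of (2/15)/4 = 1/30 each.
Living: Oleg, Tadeusz, Urszula, and Mieczyslaw — each takes 1/30.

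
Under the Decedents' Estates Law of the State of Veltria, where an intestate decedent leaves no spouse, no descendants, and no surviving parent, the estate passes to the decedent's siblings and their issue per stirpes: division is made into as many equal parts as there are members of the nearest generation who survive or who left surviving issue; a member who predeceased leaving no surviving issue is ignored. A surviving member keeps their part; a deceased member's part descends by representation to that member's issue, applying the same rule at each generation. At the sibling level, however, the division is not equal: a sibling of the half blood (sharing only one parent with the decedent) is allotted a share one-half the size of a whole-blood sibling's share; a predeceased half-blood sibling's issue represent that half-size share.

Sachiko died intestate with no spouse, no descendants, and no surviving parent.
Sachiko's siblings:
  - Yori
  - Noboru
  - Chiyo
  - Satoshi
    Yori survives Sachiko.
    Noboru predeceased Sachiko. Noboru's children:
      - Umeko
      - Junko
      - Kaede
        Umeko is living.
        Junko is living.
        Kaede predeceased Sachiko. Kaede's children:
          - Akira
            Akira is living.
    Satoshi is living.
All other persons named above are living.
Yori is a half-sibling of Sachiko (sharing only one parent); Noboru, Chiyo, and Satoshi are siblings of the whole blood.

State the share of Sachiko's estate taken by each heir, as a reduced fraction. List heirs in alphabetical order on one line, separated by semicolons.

Akira 2/21; Chiyo 2/7; Junko 2/21; Satoshi 2/7; Umeko 2/21; Yori 1/7

No spouse, descendants, or parent survives, so the estate passes to Sachiko's siblings per stirpes.
Half-blood siblings count for one-half the weight of whole-blood siblings at the initial division.
Dividing 1 in proportion to weights (total weight 7/2): Yori (weight 1/2) → 1/7; Noboru (weight 1) → 2/7; Chiyo (weight 1) → 2/7; Satoshi (weight 1) → 2/7.
Yori is living and takes 1/7.
Noboru predeceased; the 2/7 allotted to Noboru's branch passes to Noboru's issue by representation.
The 2/7 is divided into 3 equal shares of 2/21 among Umeko, Junko, Kaede.
Umeko is living and takes 2/21.
Junko is living and takes 2/21.
Kaede predeceased; the 2/21 allotted to Kaede's branch passes to Kaede's issue by representation.
Akira is the sole taker at this level and receives the full 2/21.
Chiyo is living and takes 2/7.
Satoshi is living and takes 2/7.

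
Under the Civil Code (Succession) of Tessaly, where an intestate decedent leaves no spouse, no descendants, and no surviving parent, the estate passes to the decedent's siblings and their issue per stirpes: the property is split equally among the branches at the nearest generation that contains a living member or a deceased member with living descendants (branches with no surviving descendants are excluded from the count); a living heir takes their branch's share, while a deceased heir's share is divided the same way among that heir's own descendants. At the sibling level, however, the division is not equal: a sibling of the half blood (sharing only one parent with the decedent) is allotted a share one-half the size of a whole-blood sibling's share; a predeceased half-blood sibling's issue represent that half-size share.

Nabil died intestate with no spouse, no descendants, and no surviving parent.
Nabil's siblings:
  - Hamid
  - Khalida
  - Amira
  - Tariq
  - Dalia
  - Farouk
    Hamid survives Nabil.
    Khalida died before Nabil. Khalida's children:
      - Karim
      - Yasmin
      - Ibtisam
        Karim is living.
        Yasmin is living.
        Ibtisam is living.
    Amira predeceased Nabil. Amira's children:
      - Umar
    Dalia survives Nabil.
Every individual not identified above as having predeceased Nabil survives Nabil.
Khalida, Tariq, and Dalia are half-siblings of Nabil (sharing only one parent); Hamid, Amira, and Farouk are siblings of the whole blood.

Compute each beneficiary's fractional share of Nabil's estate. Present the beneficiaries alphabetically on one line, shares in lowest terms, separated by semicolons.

Dalia 1/9; Farouk 2/9; Hamid 2/9; Ibtisam 1/27; Karim 1/27; Tariq 1/9; Umar 2/9; Yasmin 1/27

No spouse, descendants, or parent survives, so the estate passes to Nabil's siblings per stirpes.
Half-blood siblings count for one-half the weight of whole-blood siblings at the initial division.
Dividing 1 in proportion to weights (total weight 9/2): Hamid (weight 1) → 2/9; Khalida (weight 1/2) → 1/9; Amira (weight 1) → 2/9; Tariq (weight 1/2) → 1/9; Dalia (weight 1/2) → 1/9; Farouk (weight 1) → 2/9.
Hamid is living and takes 2/9.
Khalida predeceased; the 1/9 allotted to Khalida's branch passes to Khalida's issue by representation.
The 1/9 is divided into 3 equal shares of 1/27 among Karim, Yasmin, Ibtisam.
Karim is living and takes 1/27.
Yasmin is living and takes 1/27.
Ibtisam is living and takes 1/27.
Amira predeceased; the 2/9 allotted to Amira's branch passes to Amira's issue by representation.
Umar is the sole taker at this level and receives the full 2/9.
Tariq is living and takes 1/9.
Dalia is living and takes 1/9.
Farouk is living and takes 2/9.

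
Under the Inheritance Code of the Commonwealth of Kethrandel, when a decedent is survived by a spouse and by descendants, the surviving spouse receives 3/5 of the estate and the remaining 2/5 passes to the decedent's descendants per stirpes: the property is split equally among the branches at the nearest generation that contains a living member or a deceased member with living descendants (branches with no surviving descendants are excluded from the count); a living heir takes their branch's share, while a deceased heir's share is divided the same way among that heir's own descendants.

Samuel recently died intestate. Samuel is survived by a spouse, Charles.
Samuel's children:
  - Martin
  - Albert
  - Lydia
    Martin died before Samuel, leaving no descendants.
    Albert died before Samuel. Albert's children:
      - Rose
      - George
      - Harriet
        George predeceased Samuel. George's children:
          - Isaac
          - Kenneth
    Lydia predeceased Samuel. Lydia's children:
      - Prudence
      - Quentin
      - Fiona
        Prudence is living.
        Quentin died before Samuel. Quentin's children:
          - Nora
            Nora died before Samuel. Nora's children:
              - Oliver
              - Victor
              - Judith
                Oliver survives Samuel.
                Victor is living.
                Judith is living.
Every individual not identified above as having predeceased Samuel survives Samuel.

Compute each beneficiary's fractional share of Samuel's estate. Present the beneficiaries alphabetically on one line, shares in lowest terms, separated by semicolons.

Charles, as surviving spouse, takes 3/5.
The remaining 2/5 passes to Samuel's descendants per stirpes.
Martin left no surviving issue, so that branch lapses and is disregarded.
The 2/5 is divided into 2 equal shares of 1/5 among Albert, Lydia.
Albert predeceased; the 1/5 allotted to Albert's branch passes to Albert's issue by representation.
The 1/5 is divided into 3 equal shares of 1/15 among Rose, George, Harriet.
Rose is living and takes 1/15.
George predeceased; the 1/15 allotted to George's branch passes to George's issue by representation.
The 1/15 is divided into 2 equal shares of 1/30 among Isaac, Kenneth.
Isaac is living and takes 1/30.
Kenneth is living and takes 1/30.
Harriet is living and takes 1/15.
Lydia predeceased; the 1/5 allotted to Lydia's branch passes to Lydia's issue by representation.
The 1/5 is divided into 3 equal shares of 1/15 among Prudence, Quentin, Fiona.
Prudence is living and takes 1/15.
Quentin predeceased; the 1/15 allotted to Quentin's branch passes to Quentin's issue by representation.
Nora's line is the sole branch at this level, so the full 1/15 passes to Nora's issue by representation.
The 1/15 is divided into 3 equal shares of 1/45 among Oliver, Victor, Judith.
Oliver is living and takes 1/45.
Victor is living and takes 1/45.
Judith is living and takes 1/45.
Fiona is living and takes 1/15.

Charles 3/5; Fiona 1/15; Harriet 1/15; Isaac 1/30; Judith 1/45; Kenneth 1/30; Oliver 1/45; Prudence 1/15; Rose 1/15; Victor 1/45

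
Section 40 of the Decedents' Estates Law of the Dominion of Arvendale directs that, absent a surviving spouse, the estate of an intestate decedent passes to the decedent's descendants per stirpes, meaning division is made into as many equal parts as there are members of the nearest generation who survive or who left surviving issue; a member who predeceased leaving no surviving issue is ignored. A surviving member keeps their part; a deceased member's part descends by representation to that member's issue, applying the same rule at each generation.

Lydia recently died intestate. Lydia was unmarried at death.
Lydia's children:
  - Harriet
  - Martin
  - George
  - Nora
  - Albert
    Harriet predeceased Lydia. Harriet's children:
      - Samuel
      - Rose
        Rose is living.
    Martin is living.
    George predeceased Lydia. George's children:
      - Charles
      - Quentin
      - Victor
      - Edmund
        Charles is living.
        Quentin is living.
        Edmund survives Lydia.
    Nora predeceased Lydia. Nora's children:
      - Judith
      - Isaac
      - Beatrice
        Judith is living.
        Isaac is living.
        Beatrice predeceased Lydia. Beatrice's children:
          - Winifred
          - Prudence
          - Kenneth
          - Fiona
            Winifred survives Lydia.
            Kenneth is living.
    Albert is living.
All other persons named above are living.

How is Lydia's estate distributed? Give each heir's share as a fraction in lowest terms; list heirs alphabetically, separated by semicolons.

There is no surviving spouse, so the entire estate passes to Lydia's descendants per stirpes.
The estate is divided into 5 equal shares of 1/5 among Harriet, Martin, George, Nora, Albert.
Harriet predeceased; the 1/5 allotted to Harriet's branch passes to Harriet's issue by representation.
The 1/5 is divided into 2 equal shares of 1/10 among Samuel, Rose.
Samuel is living and takes 1/10.
Rose is living and takes 1/10.
Martin is living and takes 1/5.
George predeceased; the 1/5 allotted to George's branch passes to George's issue by representation.
The 1/5 is divided into 4 equal shares of 1/20 among Charles, Quentin, Victor, Edmund.
Charles is living and takes 1/20.
Quentin is living and takes 1/20.
Victor is living and takes 1/20.
Edmund is living and takes 1/20.
Nora predeceased; the 1/5 allotted to Nora's branch passes to Nora's issue by representation.
The 1/5 is divided into 3 equal shares of 1/15 among Judith, Isaac, Beatrice.
Judith is living and takes 1/15.
Isaac is living and takes 1/15.
Beatrice predeceased; the 1/15 allotted to Beatrice's branch passes to Beatrice's issue by representation.
The 1/15 is divided into 4 equal shares of 1/60 among Winifred, Prudence, Kenneth, Fiona.
Winifred is living and takes 1/60.
Prudence is living and takes 1/60.
Kenneth is living and takes 1/60.
Fiona is living and takes 1/60.
Albert is living and takes 1/5.

Albert 1/5; Charles 1/20; Edmund 1/20; Fiona 1/60; Isaac 1/15; Judith 1/15; Kenneth 1/60; Martin 1/5; Prudence 1/60; Quentin 1/20; Rose 1/10; Samuel 1/10; Victor 1/20; Winifred 1/60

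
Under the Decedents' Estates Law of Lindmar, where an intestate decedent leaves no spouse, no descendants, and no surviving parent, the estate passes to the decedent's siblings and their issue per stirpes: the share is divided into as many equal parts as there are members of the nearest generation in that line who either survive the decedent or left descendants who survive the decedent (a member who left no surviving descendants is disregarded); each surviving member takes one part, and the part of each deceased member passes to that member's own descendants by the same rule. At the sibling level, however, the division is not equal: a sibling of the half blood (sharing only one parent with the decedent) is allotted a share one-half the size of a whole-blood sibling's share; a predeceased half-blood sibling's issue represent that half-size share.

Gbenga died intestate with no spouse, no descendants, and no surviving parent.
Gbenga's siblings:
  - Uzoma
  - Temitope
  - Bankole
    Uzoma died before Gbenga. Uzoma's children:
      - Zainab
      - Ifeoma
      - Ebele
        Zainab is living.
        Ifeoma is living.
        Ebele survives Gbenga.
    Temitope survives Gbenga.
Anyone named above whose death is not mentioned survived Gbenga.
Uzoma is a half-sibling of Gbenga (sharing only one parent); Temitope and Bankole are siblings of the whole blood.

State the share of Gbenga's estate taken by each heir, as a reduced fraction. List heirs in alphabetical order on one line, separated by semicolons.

Bankole 2/5; Ebele 1/15; Ifeoma 1/15; Temitope 2/5; Zainab 1/15

No spouse, descendants, or parent survives, so the estate passes to Gbenga's siblings per stirpes.
Half-blood siblings count for one-half the weight of whole-blood siblings at the initial division.
Dividing 1 in proportion to weights (total weight 5/2): Uzoma (weight 1/2) → 1/5; Temitope (weight 1) → 2/5; Bankole (weight 1) → 2/5.
Uzoma predeceased; the 1/5 allotted to Uzoma's branch passes to Uzoma's issue by representation.
The 1/5 is divided into 3 equal shares of 1/15 among Zainab, Ifeoma, Ebele.
Zainab is living and takes 1/15.
Ifeoma is living and takes 1/15.
Ebele is living and takes 1/15.
Temitope is living and takes 2/5.
Bankole is living and takes 2/5.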